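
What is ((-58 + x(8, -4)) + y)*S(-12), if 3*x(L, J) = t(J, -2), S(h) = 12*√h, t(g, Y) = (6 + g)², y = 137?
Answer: 1928*I*√3 ≈ 3339.4*I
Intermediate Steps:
x(L, J) = (6 + J)²/3
((-58 + x(8, -4)) + y)*S(-12) = ((-58 + (6 - 4)²/3) + 137)*(12*√(-12)) = ((-58 + (⅓)*2²) + 137)*(12*(2*I*√3)) = ((-58 + (⅓)*4) + 137)*(24*I*√3) = ((-58 + 4/3) + 137)*(24*I*√3) = (-170/3 + 137)*(24*I*√3) = 241*(24*I*√3)/3 = 1928*I*√3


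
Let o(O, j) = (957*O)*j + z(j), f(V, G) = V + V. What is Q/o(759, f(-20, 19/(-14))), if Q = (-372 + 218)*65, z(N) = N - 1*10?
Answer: 1001/2905457 ≈ 0.00034452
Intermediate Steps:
f(V, G) = 2*V
z(N) = -10 + N (z(N) = N - 10 = -10 + N)
o(O, j) = -10 + j + 957*O*j (o(O, j) = (957*O)*j + (-10 + j) = 957*O*j + (-10 + j) = -10 + j + 957*O*j)
Q = -10010 (Q = -154*65 = -10010)
Q/o(759, f(-20, 19/(-14))) = -10010/(-10 + 2*(-20) + 957*759*(2*(-20))) = -10010/(-10 - 40 + 957*759*(-40)) = -10010/(-10 - 40 - 29054520) = -10010/(-29054570) = -10010*(-1/29054570) = 1001/2905457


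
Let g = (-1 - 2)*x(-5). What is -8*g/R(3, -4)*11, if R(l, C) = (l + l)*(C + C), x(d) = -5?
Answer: 55/2 ≈ 27.500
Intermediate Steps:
R(l, C) = 4*C*l (R(l, C) = (2*l)*(2*C) = 4*C*l)
g = 15 (g = (-1 - 2)*(-5) = -3*(-5) = 15)
-8*g/R(3, -4)*11 = -120/(4*(-4)*3)*11 = -120/(-48)*11 = -120*(-1)/48*11 = -8*(-5/16)*11 = (5/2)*11 = 55/2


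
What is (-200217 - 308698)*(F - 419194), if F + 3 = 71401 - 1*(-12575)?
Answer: 170598995215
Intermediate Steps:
F = 83973 (F = -3 + (71401 - 1*(-12575)) = -3 + (71401 + 12575) = -3 + 83976 = 83973)
(-200217 - 308698)*(F - 419194) = (-200217 - 308698)*(83973 - 419194) = -508915*(-335221) = 170598995215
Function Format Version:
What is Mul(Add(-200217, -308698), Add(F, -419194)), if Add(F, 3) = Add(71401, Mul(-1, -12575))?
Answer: 170598995215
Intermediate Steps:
F = 83973 (F = Add(-3, Add(71401, Mul(-1, -12575))) = Add(-3, Add(71401, 12575)) = Add(-3, 83976) = 83973)
Mul(Add(-200217, -308698), Add(F, -419194)) = Mul(Add(-200217, -308698), Add(83973, -419194)) = Mul(-508915, -335221) = 170598995215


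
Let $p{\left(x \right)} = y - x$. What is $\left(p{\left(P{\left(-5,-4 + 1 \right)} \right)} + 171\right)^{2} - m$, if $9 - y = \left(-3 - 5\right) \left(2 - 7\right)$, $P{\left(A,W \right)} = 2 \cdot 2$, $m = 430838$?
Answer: $-412342$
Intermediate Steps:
$P{\left(A,W \right)} = 4$
$y = -31$ ($y = 9 - \left(-3 - 5\right) \left(2 - 7\right) = 9 - \left(-8\right) \left(-5\right) = 9 - 40 = -31$)
$p{\left(x \right)} = -31 - x$
$\left(p{\left(P{\left(-5,-4 + 1 \right)} \right)} + 171\right)^{2} - m = \left(\left(-31 - 4\right) + 171\right)^{2} - 430838 = \left(-35 + 171\right)^{2} - 430838 = 136^{2} - 430838 = 18496 - 430838 = -412342$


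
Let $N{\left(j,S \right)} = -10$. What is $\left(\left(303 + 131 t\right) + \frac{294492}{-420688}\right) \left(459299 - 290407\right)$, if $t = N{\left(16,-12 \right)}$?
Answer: $- \frac{4474870681421}{26293} \approx -1.7019 \cdot 10^{8}$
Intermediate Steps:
$t = -10$
$\left(\left(303 + 131 t\right) + \frac{294492}{-420688}\right) \left(459299 - 290407\right) = \left(\left(303 + 131 \left(-10\right)\right) + \frac{294492}{-420688}\right) \left(459299 - 290407\right) = \left(\left(303 - 1310\right) + 294492 \left(- \frac{1}{420688}\right)\right) 168892 = \left(-1007 - \frac{73623}{105172}\right) 168892 = \left(- \frac{105981827}{105172}\right) 168892 = - \frac{4474870681421}{26293}$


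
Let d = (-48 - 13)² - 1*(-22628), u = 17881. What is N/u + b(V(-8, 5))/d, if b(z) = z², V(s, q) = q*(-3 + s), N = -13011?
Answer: -288736814/471146469 ≈ -0.61284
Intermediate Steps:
d = 26349 (d = (-61)² + 22628 = 3721 + 22628 = 26349)
N/u + b(V(-8, 5))/d = -13011/17881 + (5*(-3 - 8))²/26349 = -13011*1/17881 + (5*(-11))²*(1/26349) = -13011/17881 + (-55)²*(1/26349) = -13011/17881 + 3025*(1/26349) = -13011/17881 + 3025/26349 = -288736814/471146469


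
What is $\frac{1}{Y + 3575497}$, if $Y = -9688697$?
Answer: $- \frac{1}{6113200} \approx -1.6358 \cdot 10^{-7}$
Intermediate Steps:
$\frac{1}{Y + 3575497} = \frac{1}{-9688697 + 3575497} = \frac{1}{-6113200} = - \frac{1}{6113200}$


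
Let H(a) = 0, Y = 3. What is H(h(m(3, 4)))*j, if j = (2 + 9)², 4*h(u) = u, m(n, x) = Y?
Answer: 0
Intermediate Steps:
m(n, x) = 3
h(u) = u/4
j = 121 (j = 11² = 121)
H(h(m(3, 4)))*j = 0*121 = 0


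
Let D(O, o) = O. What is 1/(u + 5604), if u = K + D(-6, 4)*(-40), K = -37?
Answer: 1/5807 ≈ 0.00017221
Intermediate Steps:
u = 203 (u = -37 - 6*(-40) = -37 + 240 = 203)
1/(u + 5604) = 1/(203 + 5604) = 1/5807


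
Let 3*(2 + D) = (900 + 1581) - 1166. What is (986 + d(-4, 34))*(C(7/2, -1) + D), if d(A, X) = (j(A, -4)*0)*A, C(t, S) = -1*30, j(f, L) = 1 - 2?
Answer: 1201934/3 ≈ 4.0064e+5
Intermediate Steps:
j(f, L) = -1
C(t, S) = -30
d(A, X) = 0 (d(A, X) = (-1*0)*A = 0*A = 0)
D = 1309/3 (D = -2 + ((900 + 1581) - 1166)/3 = -2 + (2481 - 1166)/3 = -2 + (⅓)*1315 = -2 + 1315/3 = 1309/3 ≈ 436.33)
(986 + d(-4, 34))*(C(7/2, -1) + D) = (986 + 0)*(-30 + 1309/3) = 986*(1219/3) = 1201934/3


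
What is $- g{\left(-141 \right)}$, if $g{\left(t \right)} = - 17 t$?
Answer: $-2397$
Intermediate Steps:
$- g{\left(-141 \right)} = - \left(-17\right) \left(-141\right) = \left(-1\right) 2397 = -2397$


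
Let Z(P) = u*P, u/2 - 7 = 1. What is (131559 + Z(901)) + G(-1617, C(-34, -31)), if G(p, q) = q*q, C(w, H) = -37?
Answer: 147344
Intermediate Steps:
u = 16 (u = 14 + 2*1 = 14 + 2 = 16)
G(p, q) = q**2
Z(P) = 16*P
(131559 + Z(901)) + G(-1617, C(-34, -31)) = (131559 + 16*901) + (-37)**2 = (131559 + 14416) + 1369 = 145975 + 1369 = 147344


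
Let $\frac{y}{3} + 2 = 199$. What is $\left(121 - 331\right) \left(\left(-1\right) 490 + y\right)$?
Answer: $-21210$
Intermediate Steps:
$y = 591$ ($y = -6 + 3 \cdot 199 = -6 + 597 = 591$)
$\left(121 - 331\right) \left(\left(-1\right) 490 + y\right) = \left(121 - 331\right) \left(\left(-1\right) 490 + 591\right) = - 210 \left(-490 + 591\right) = \left(-210\right) 101 = -21210$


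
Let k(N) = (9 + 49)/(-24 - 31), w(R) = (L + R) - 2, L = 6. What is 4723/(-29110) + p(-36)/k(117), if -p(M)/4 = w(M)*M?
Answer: 3688682233/844190 ≈ 4369.5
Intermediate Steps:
w(R) = 4 + R (w(R) = (6 + R) - 2 = 4 + R)
k(N) = -58/55 (k(N) = 58/(-55) = 58*(-1/55) = -58/55)
p(M) = -4*M*(4 + M) (p(M) = -4*(4 + M)*M = -4*M*(4 + M))
4723/(-29110) + p(-36)/k(117) = 4723/(-29110) + (-4*(-36)*(4 - 36))/(-58/55) = 4723*(-1/29110) - 4*(-36)*(-32)*(-55/58) = -4723/29110 - 4608*(-55/58) = -4723/29110 + 126720/29 = 3688682233/844190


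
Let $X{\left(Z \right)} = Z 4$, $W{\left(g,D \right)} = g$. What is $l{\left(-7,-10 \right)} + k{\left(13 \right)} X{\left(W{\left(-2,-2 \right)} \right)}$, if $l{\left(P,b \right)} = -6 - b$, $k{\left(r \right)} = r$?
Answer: $-100$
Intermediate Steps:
$X{\left(Z \right)} = 4 Z$
$l{\left(-7,-10 \right)} + k{\left(13 \right)} X{\left(W{\left(-2,-2 \right)} \right)} = \left(-6 - -10\right) + 13 \cdot 4 \left(-2\right) = \left(-6 + 10\right) + 13 \left(-8\right) = 4 - 104 = -100$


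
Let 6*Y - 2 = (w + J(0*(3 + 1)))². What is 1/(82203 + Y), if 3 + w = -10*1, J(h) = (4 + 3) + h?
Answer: 3/246628 ≈ 1.2164e-5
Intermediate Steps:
J(h) = 7 + h
w = -13 (w = -3 - 10*1 = -3 - 10 = -13)
Y = 19/3 (Y = ⅓ + (-13 + (7 + 0*(3 + 1)))²/6 = ⅓ + (-13 + (7 + 0*4))²/6 = ⅓ + (-13 + (7 + 0))²/6 = ⅓ + (-13 + 7)²/6 = ⅓ + (⅙)*(-6)² = ⅓ + (⅙)*36 = ⅓ + 6 = 19/3 ≈ 6.3333)
1/(82203 + Y) = 1/(82203 + 19/3) = 1/(246628/3) = 3/246628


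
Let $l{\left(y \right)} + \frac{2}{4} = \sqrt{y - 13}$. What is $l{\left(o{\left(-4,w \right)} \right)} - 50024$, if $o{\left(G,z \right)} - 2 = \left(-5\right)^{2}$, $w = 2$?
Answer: $- \frac{100049}{2} + \sqrt{14} \approx -50021.0$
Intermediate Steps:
$o{\left(G,z \right)} = 27$ ($o{\left(G,z \right)} = 2 + \left(-5\right)^{2} = 2 + 25 = 27$)
$l{\left(y \right)} = - \frac{1}{2} + \sqrt{-13 + y}$ ($l{\left(y \right)} = - \frac{1}{2} + \sqrt{y - 13} = - \frac{1}{2} + \sqrt{-13 + y}$)
$l{\left(o{\left(-4,w \right)} \right)} - 50024 = \left(- \frac{1}{2} + \sqrt{-13 + 27}\right) - 50024 = \left(- \frac{1}{2} + \sqrt{14}\right) - 50024 = - \frac{100049}{2} + \sqrt{14}$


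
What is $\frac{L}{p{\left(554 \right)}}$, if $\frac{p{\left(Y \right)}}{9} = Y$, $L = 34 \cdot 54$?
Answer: $\frac{102}{277} \approx 0.36823$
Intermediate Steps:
$L = 1836$
$p{\left(Y \right)} = 9 Y$
$\frac{L}{p{\left(554 \right)}} = \frac{1836}{9 \cdot 554} = \frac{1836}{4986} = 1836 \cdot \frac{1}{4986} = \frac{102}{277}$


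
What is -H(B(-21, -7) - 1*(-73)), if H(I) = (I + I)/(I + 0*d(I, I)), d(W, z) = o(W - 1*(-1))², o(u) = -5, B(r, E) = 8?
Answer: -2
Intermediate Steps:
d(W, z) = 25 (d(W, z) = (-5)² = 25)
H(I) = 2 (H(I) = (I + I)/(I + 0*25) = (2*I)/(I + 0) = (2*I)/I = 2)
-H(B(-21, -7) - 1*(-73)) = -1*2 = -2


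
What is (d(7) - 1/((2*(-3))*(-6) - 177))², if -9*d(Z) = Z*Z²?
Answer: 259789924/178929 ≈ 1451.9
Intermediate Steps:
d(Z) = -Z³/9 (d(Z) = -Z*Z²/9 = -Z³/9)
(d(7) - 1/((2*(-3))*(-6) - 177))² = (-⅑*7³ - 1/((2*(-3))*(-6) - 177))² = (-⅑*343 - 1/(-6*(-6) - 177))² = (-343/9 - 1/(36 - 177))² = (-343/9 - 1/(-141))² = (-343/9 - 1*(-1/141))² = (-343/9 + 1/141)² = (-16118/423)² = 259789924/178929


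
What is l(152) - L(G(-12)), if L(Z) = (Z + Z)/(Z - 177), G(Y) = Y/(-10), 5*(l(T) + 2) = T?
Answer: 41626/1465 ≈ 28.414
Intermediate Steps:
l(T) = -2 + T/5
G(Y) = -Y/10 (G(Y) = Y*(-⅒) = -Y/10)
L(Z) = 2*Z/(-177 + Z) (L(Z) = (2*Z)/(-177 + Z) = 2*Z/(-177 + Z))
l(152) - L(G(-12)) = (-2 + (⅕)*152) - 2*(-⅒*(-12))/(-177 - ⅒*(-12)) = (-2 + 152/5) - 2*6/(5*(-177 + 6/5)) = 142/5 - 2*6/(5*(-879/5)) = 142/5 - 2*6*(-5)/(5*879) = 142/5 - 1*(-4/293) = 142/5 + 4/293 = 41626/1465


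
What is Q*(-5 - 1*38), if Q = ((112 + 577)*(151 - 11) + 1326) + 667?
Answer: -4233479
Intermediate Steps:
Q = 98453 (Q = (689*140 + 1326) + 667 = (96460 + 1326) + 667 = 97786 + 667 = 98453)
Q*(-5 - 1*38) = 98453*(-5 - 1*38) = 98453*(-5 - 38) = 98453*(-43) = -4233479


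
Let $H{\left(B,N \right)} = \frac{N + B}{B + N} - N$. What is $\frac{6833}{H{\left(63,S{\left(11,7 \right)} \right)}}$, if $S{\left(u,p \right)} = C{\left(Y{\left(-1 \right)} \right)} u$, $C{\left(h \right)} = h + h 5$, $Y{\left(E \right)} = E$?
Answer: $\frac{6833}{67} \approx 101.99$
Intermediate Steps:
$C{\left(h \right)} = 6 h$ ($C{\left(h \right)} = h + 5 h = 6 h$)
$S{\left(u,p \right)} = - 6 u$ ($S{\left(u,p \right)} = 6 \left(-1\right) u = - 6 u$)
$H{\left(B,N \right)} = 1 - N$ ($H{\left(B,N \right)} = \frac{B + N}{B + N} - N = 1 - N$)
$\frac{6833}{H{\left(63,S{\left(11,7 \right)} \right)}} = \frac{6833}{1 - \left(-6\right) 11} = \frac{6833}{1 - -66} = \frac{6833}{1 + 66} = \frac{6833}{67}$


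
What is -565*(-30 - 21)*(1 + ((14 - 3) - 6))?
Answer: 172890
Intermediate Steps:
-565*(-30 - 21)*(1 + ((14 - 3) - 6)) = -(-28815)*(1 + (11 - 6)) = -(-28815)*(1 + 5) = -(-28815)*6 = -565*(-306) = 172890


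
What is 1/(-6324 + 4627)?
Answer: -1/1697 ≈ -0.00058927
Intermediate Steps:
1/(-6324 + 4627) = 1/(-1697) = -1/1697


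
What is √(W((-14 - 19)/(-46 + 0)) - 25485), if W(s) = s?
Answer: 3*I*√5991638/46 ≈ 159.64*I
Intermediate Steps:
√(W((-14 - 19)/(-46 + 0)) - 25485) = √((-14 - 19)/(-46 + 0) - 25485) = √(-33/(-46) - 25485) = √(-33*(-1/46) - 25485) = √(33/46 - 25485) = √(-1172277/46) = 3*I*√5991638/46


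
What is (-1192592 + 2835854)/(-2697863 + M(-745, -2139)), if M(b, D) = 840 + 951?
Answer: -821631/1348036 ≈ -0.60950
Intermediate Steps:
M(b, D) = 1791
(-1192592 + 2835854)/(-2697863 + M(-745, -2139)) = (-1192592 + 2835854)/(-2697863 + 1791) = 1643262/(-2696072) = 1643262*(-1/2696072) = -821631/1348036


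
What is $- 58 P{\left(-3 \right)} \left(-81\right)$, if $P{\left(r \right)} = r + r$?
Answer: $-28188$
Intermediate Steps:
$P{\left(r \right)} = 2 r$
$- 58 P{\left(-3 \right)} \left(-81\right) = - 58 \cdot 2 \left(-3\right) \left(-81\right) = \left(-58\right) \left(-6\right) \left(-81\right) = 348 \left(-81\right) = -28188$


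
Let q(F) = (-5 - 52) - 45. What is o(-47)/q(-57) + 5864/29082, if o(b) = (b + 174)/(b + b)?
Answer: 3328747/15491012 ≈ 0.21488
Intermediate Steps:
o(b) = (174 + b)/(2*b) (o(b) = (174 + b)/((2*b)) = (174 + b)*(1/(2*b)) = (174 + b)/(2*b))
q(F) = -102 (q(F) = -57 - 45 = -102)
o(-47)/q(-57) + 5864/29082 = ((½)*(174 - 47)/(-47))/(-102) + 5864/29082 = ((½)*(-1/47)*127)*(-1/102) + 5864*(1/29082) = -127/94*(-1/102) + 2932/14541 = 127/9588 + 2932/14541 = 3328747/15491012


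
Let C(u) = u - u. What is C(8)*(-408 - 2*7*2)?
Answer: 0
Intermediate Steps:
C(u) = 0
C(8)*(-408 - 2*7*2) = 0*(-408 - 2*7*2) = 0*(-408 - 14*2) = 0*(-408 - 28) = 0*(-436) = 0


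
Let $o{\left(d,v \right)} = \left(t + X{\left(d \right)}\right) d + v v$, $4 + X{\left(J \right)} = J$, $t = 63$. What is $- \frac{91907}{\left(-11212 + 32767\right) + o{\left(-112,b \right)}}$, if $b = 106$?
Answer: $- \frac{91907}{38727} \approx -2.3732$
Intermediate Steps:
$X{\left(J \right)} = -4 + J$
$o{\left(d,v \right)} = v^{2} + d \left(59 + d\right)$ ($o{\left(d,v \right)} = \left(63 + \left(-4 + d\right)\right) d + v v = \left(59 + d\right) d + v^{2} = d \left(59 + d\right) + v^{2} = v^{2} + d \left(59 + d\right)$)
$- \frac{91907}{\left(-11212 + 32767\right) + o{\left(-112,b \right)}} = - \frac{91907}{\left(-11212 + 32767\right) + \left(\left(-112\right)^{2} + 106^{2} + 59 \left(-112\right)\right)} = - \frac{91907}{21555 + \left(12544 + 11236 - 6608\right)} = - \frac{91907}{21555 + 17172} = - \frac{91907}{38727}$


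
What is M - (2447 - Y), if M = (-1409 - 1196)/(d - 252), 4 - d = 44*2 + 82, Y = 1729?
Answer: -297519/418 ≈ -711.77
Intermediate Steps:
d = -166 (d = 4 - (44*2 + 82) = 4 - (88 + 82) = 4 - 1*170 = 4 - 170 = -166)
M = 2605/418 (M = (-1409 - 1196)/(-166 - 252) = -2605/(-418) = -2605*(-1/418) = 2605/418 ≈ 6.2321)
M - (2447 - Y) = 2605/418 - (2447 - 1*1729) = 2605/418 - (2447 - 1729) = 2605/418 - 1*718 = 2605/418 - 718 = -297519/418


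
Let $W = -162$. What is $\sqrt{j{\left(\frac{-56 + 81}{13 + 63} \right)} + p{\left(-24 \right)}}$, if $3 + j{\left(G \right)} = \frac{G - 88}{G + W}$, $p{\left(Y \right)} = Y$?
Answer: $\frac{i \sqrt{3994331682}}{12287} \approx 5.1437 i$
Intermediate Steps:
$j{\left(G \right)} = -3 + \frac{-88 + G}{-162 + G}$ ($j{\left(G \right)} = -3 + \frac{G - 88}{G - 162} = -3 + \frac{-88 + G}{-162 + G}$)
$\sqrt{j{\left(\frac{-56 + 81}{13 + 63} \right)} + p{\left(-24 \right)}} = \sqrt{\frac{2 \left(199 - \frac{-56 + 81}{13 + 63}\right)}{-162 + \frac{-56 + 81}{13 + 63}} - 24} = \sqrt{\frac{2 \left(199 - \frac{25}{76}\right)}{-162 + \frac{25}{76}} - 24} = \sqrt{\frac{2 \left(199 - \frac{25}{76}\right)}{- \frac{12287}{76}} - 24} = \sqrt{2 \left(- \frac{76}{12287}\right) \frac{15099}{76} - 24} = \sqrt{- \frac{30198}{12287} - 24} = \sqrt{- \frac{325086}{12287}} = \frac{i \sqrt{3994331682}}{12287}$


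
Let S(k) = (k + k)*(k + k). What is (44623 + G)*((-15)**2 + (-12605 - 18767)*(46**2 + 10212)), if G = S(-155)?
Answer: -54425153730893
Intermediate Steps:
S(k) = 4*k**2 (S(k) = (2*k)*(2*k) = 4*k**2)
G = 96100 (G = 4*(-155)**2 = 4*24025 = 96100)
(44623 + G)*((-15)**2 + (-12605 - 18767)*(46**2 + 10212)) = (44623 + 96100)*((-15)**2 + (-12605 - 18767)*(46**2 + 10212)) = 140723*(225 - 31372*(2116 + 10212)) = 140723*(225 - 31372*12328) = 140723*(225 - 386754016) = 140723*(-386753791) = -54425153730893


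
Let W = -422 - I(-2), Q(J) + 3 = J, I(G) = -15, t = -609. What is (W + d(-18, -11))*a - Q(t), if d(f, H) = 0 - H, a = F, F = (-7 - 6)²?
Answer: -66312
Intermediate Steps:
Q(J) = -3 + J
F = 169 (F = (-13)² = 169)
a = 169
W = -407 (W = -422 - 1*(-15) = -422 + 15 = -407)
d(f, H) = -H
(W + d(-18, -11))*a - Q(t) = (-407 - 1*(-11))*169 - (-3 - 609) = (-407 + 11)*169 - 1*(-612) = -396*169 + 612 = -66924 + 612 = -66312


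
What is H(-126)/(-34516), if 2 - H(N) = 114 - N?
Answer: 119/17258 ≈ 0.0068954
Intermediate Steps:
H(N) = -112 + N (H(N) = 2 - (114 - N) = 2 + (-114 + N) = -112 + N)
H(-126)/(-34516) = (-112 - 126)/(-34516) = -238*(-1/34516) = 119/17258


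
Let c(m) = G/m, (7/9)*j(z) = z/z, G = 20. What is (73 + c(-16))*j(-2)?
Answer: 369/4 ≈ 92.250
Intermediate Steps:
j(z) = 9/7 (j(z) = 9*(z/z)/7 = (9/7)*1 = 9/7)
c(m) = 20/m
(73 + c(-16))*j(-2) = (73 + 20/(-16))*(9/7) = (73 + 20*(-1/16))*(9/7) = (73 - 5/4)*(9/7) = (287/4)*(9/7) = 369/4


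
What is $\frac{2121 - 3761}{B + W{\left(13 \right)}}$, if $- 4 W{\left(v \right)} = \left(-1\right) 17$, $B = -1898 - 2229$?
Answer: $\frac{6560}{16491} \approx 0.39779$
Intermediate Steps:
$B = -4127$ ($B = -1898 - 2229 = -4127$)
$W{\left(v \right)} = \frac{17}{4}$ ($W{\left(v \right)} = - \frac{\left(-1\right) 17}{4} = \left(- \frac{1}{4}\right) \left(-17\right) = \frac{17}{4}$)
$\frac{2121 - 3761}{B + W{\left(13 \right)}} = \frac{2121 - 3761}{-4127 + \frac{17}{4}} = - \frac{1640}{- \frac{16491}{4}} = \left(-1640\right) \left(- \frac{4}{16491}\right) = \frac{6560}{16491}$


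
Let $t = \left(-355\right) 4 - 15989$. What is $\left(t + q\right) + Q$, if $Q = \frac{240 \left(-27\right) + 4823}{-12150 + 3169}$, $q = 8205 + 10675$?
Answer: $\frac{13212708}{8981} \approx 1471.2$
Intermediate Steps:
$q = 18880$
$t = -17409$ ($t = -1420 - 15989 = -17409$)
$Q = \frac{1657}{8981}$ ($Q = \frac{-6480 + 4823}{-8981} = \left(-1657\right) \left(- \frac{1}{8981}\right) = \frac{1657}{8981} \approx 0.1845$)
$\left(t + q\right) + Q = \left(-17409 + 18880\right) + \frac{1657}{8981} = 1471 + \frac{1657}{8981} = \frac{13212708}{8981}$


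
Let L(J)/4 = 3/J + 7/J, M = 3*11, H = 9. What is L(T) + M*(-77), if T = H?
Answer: -22829/9 ≈ -2536.6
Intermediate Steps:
M = 33
T = 9
L(J) = 40/J (L(J) = 4*(3/J + 7/J) = 4*(10/J) = 40/J)
L(T) + M*(-77) = 40/9 + 33*(-77) = 40*(⅑) - 2541 = 40/9 - 2541 = -22829/9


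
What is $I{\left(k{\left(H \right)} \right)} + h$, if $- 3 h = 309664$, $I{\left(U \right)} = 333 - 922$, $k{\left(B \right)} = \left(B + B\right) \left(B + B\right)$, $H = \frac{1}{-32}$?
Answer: $- \frac{311431}{3} \approx -1.0381 \cdot 10^{5}$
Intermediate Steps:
$H = - \frac{1}{32} \approx -0.03125$
$k{\left(B \right)} = 4 B^{2}$ ($k{\left(B \right)} = 2 B 2 B = 4 B^{2}$)
$I{\left(U \right)} = -589$ ($I{\left(U \right)} = 333 - 922 = -589$)
$h = - \frac{309664}{3}$ ($h = \left(- \frac{1}{3}\right) 309664 = - \frac{309664}{3} \approx -1.0322 \cdot 10^{5}$)
$I{\left(k{\left(H \right)} \right)} + h = -589 - \frac{309664}{3} = - \frac{311431}{3}$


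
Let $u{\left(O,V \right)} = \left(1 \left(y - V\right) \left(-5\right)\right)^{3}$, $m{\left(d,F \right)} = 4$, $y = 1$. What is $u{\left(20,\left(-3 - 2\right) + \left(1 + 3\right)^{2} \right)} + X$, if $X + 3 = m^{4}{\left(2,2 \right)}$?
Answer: $125253$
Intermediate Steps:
$X = 253$ ($X = -3 + 4^{4} = -3 + 256 = 253$)
$u{\left(O,V \right)} = \left(-5 + 5 V\right)^{3}$ ($u{\left(O,V \right)} = \left(1 \left(1 - V\right) \left(-5\right)\right)^{3} = \left(\left(1 - V\right) \left(-5\right)\right)^{3} = \left(-5 + 5 V\right)^{3}$)
$u{\left(20,\left(-3 - 2\right) + \left(1 + 3\right)^{2} \right)} + X = 125 \left(-1 + \left(\left(-3 - 2\right) + \left(1 + 3\right)^{2}\right)\right)^{3} + 253 = 125 \left(-1 - \left(5 - 4^{2}\right)\right)^{3} + 253 = 125 \left(-1 + \left(-5 + 16\right)\right)^{3} + 253 = 125 \left(-1 + 11\right)^{3} + 253 = 125 \cdot 10^{3} + 253 = 125 \cdot 1000 + 253 = 125000 + 253 = 125253$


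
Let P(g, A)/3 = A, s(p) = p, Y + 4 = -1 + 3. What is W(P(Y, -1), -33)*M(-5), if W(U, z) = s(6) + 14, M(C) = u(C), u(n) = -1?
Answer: -20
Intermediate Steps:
M(C) = -1
Y = -2 (Y = -4 + (-1 + 3) = -4 + 2 = -2)
P(g, A) = 3*A
W(U, z) = 20 (W(U, z) = 6 + 14 = 20)
W(P(Y, -1), -33)*M(-5) = 20*(-1) = -20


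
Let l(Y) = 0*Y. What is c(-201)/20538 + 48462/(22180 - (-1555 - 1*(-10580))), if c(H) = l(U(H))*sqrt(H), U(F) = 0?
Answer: 16154/4385 ≈ 3.6839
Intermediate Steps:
l(Y) = 0
c(H) = 0 (c(H) = 0*sqrt(H) = 0)
c(-201)/20538 + 48462/(22180 - (-1555 - 1*(-10580))) = 0/20538 + 48462/(22180 - (-1555 - 1*(-10580))) = 0*(1/20538) + 48462/(22180 - (-1555 + 10580)) = 0 + 48462/(22180 - 1*9025) = 0 + 48462/(22180 - 9025) = 0 + 48462/13155 = 0 + 48462*(1/13155) = 0 + 16154/4385 = 16154/4385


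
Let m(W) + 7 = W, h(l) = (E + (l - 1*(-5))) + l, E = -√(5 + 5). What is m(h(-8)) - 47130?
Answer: -47148 - √10 ≈ -47151.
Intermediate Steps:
E = -√10 ≈ -3.1623
h(l) = 5 - √10 + 2*l (h(l) = (-√10 + (l - 1*(-5))) + l = (-√10 + (l + 5)) + l = (-√10 + (5 + l)) + l = (5 + l - √10) + l = 5 - √10 + 2*l)
m(W) = -7 + W
m(h(-8)) - 47130 = (-7 + (5 - √10 + 2*(-8))) - 47130 = (-7 + (5 - √10 - 16)) - 47130 = (-7 + (-11 - √10)) - 47130 = (-18 - √10) - 47130 = -47148 - √10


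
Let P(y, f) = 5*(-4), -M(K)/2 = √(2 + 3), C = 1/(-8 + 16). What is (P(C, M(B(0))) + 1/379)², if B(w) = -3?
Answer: 57441241/143641 ≈ 399.89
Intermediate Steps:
C = ⅛ (C = 1/8 = ⅛ ≈ 0.12500)
M(K) = -2*√5 (M(K) = -2*√(2 + 3) = -2*√5)
P(y, f) = -20
(P(C, M(B(0))) + 1/379)² = (-20 + 1/379)² = (-7579/379)² = 57441241/143641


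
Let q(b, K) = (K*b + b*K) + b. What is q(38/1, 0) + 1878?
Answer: 1916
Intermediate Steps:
q(b, K) = b + 2*K*b (q(b, K) = (K*b + K*b) + b = 2*K*b + b = b + 2*K*b)
q(38/1, 0) + 1878 = (38/1)*(1 + 2*0) + 1878 = (38*1)*(1 + 0) + 1878 = 38*1 + 1878 = 38 + 1878 = 1916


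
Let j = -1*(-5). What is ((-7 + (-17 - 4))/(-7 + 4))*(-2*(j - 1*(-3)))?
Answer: -448/3 ≈ -149.33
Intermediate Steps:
j = 5
((-7 + (-17 - 4))/(-7 + 4))*(-2*(j - 1*(-3))) = ((-7 + (-17 - 4))/(-7 + 4))*(-2*(5 - 1*(-3))) = ((-7 - 21)/(-3))*(-2*(5 + 3)) = (-28*(-1/3))*(-2*8) = (28/3)*(-16) = -448/3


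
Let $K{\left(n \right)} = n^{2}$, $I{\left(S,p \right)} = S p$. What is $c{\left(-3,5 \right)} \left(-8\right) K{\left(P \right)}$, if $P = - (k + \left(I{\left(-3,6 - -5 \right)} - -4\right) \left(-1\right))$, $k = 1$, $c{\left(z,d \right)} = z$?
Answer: $21600$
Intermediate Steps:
$P = -30$ ($P = - (1 + \left(- 3 \left(6 - -5\right) - -4\right) \left(-1\right)) = - (1 + \left(- 3 \left(6 + 5\right) + 4\right) \left(-1\right)) = - (1 + \left(\left(-3\right) 11 + 4\right) \left(-1\right)) = - (1 + \left(-33 + 4\right) \left(-1\right)) = - (1 - -29) = - (1 + 29) = \left(-1\right) 30 = -30$)
$c{\left(-3,5 \right)} \left(-8\right) K{\left(P \right)} = \left(-3\right) \left(-8\right) \left(-30\right)^{2} = 24 \cdot 900 = 21600$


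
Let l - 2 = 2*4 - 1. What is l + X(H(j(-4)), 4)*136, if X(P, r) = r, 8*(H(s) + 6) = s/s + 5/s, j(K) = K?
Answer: 553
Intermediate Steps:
H(s) = -47/8 + 5/(8*s) (H(s) = -6 + (s/s + 5/s)/8 = -6 + (1 + 5/s)/8 = -6 + (1/8 + 5/(8*s)) = -47/8 + 5/(8*s))
l = 9 (l = 2 + (2*4 - 1) = 2 + (8 - 1) = 2 + 7 = 9)
l + X(H(j(-4)), 4)*136 = 9 + 4*136 = 9 + 544 = 553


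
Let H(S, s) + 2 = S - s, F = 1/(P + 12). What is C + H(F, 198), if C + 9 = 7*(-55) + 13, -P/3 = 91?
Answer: -151642/261 ≈ -581.00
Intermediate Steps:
P = -273 (P = -3*91 = -273)
C = -381 (C = -9 + (7*(-55) + 13) = -9 + (-385 + 13) = -9 - 372 = -381)
F = -1/261 (F = 1/(-273 + 12) = 1/(-261) = -1/261 ≈ -0.0038314)
H(S, s) = -2 + S - s (H(S, s) = -2 + (S - s) = -2 + S - s)
C + H(F, 198) = -381 + (-2 - 1/261 - 1*198) = -381 + (-2 - 1/261 - 198) = -381 - 52201/261 = -151642/261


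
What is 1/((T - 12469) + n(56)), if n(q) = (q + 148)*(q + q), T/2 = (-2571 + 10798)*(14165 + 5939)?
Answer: 1/330801595 ≈ 3.0230e-9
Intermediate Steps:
T = 330791216 (T = 2*((-2571 + 10798)*(14165 + 5939)) = 2*(8227*20104) = 2*165395608 = 330791216)
n(q) = 2*q*(148 + q) (n(q) = (148 + q)*(2*q) = 2*q*(148 + q))
1/((T - 12469) + n(56)) = 1/((330791216 - 12469) + 2*56*(148 + 56)) = 1/(330778747 + 2*56*204) = 1/(330778747 + 22848) = 1/330801595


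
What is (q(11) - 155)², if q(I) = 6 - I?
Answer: 25600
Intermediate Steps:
(q(11) - 155)² = ((6 - 1*11) - 155)² = ((6 - 11) - 155)² = (-5 - 155)² = (-160)² = 25600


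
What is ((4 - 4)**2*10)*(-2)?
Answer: 0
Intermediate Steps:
((4 - 4)**2*10)*(-2) = (0**2*10)*(-2) = (0*10)*(-2) = 0*(-2) = 0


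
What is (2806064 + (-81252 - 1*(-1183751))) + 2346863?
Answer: 6255426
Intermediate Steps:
(2806064 + (-81252 - 1*(-1183751))) + 2346863 = (2806064 + (-81252 + 1183751)) + 2346863 = (2806064 + 1102499) + 2346863 = 3908563 + 2346863 = 6255426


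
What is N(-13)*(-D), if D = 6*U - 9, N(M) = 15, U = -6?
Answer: 675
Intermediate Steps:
D = -45 (D = 6*(-6) - 9 = -36 - 9 = -45)
N(-13)*(-D) = 15*(-1*(-45)) = 15*45 = 675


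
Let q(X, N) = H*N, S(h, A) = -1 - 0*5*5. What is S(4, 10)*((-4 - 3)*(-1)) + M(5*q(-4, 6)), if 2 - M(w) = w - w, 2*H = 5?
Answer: -5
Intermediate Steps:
S(h, A) = -1 (S(h, A) = -1 - 0*5 = -1 - 1*0 = -1 + 0 = -1)
H = 5/2 (H = (½)*5 = 5/2 ≈ 2.5000)
q(X, N) = 5*N/2
M(w) = 2 (M(w) = 2 - (w - w) = 2 - 1*0 = 2 + 0 = 2)
S(4, 10)*((-4 - 3)*(-1)) + M(5*q(-4, 6)) = -(-4 - 3)*(-1) + 2 = -(-7)*(-1) + 2 = -1*7 + 2 = -7 + 2 = -5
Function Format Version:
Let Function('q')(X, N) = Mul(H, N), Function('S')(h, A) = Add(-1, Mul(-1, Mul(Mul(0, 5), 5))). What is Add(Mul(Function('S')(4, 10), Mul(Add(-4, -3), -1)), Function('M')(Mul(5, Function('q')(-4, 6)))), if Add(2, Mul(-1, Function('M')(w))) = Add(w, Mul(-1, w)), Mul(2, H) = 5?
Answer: -5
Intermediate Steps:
Function('S')(h, A) = -1 (Function('S')(h, A) = Add(-1, Mul(-1, Mul(0, 5))) = Add(-1, Mul(-1, 0)) = Add(-1, 0) = -1)
H = Rational(5, 2) (H = Mul(Rational(1, 2), 5) = Rational(5, 2) ≈ 2.5000)
Function('q')(X, N) = Mul(Rational(5, 2), N)
Function('M')(w) = 2 (Function('M')(w) = Add(2, Mul(-1, Add(w, Mul(-1, w)))) = Add(2, Mul(-1, 0)) = Add(2, 0) = 2)
Add(Mul(Function('S')(4, 10), Mul(Add(-4, -3), -1)), Function('M')(Mul(5, Function('q')(-4, 6)))) = Add(Mul(-1, Mul(Add(-4, -3), -1)), 2) = Add(Mul(-1, Mul(-7, -1)), 2) = Add(Mul(-1, 7), 2) = Add(-7, 2) = -5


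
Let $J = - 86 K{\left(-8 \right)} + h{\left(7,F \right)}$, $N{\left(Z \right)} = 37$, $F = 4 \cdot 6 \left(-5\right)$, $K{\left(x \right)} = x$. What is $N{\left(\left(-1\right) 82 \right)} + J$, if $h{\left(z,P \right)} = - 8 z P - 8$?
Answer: $7437$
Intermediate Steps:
$F = -120$ ($F = 24 \left(-5\right) = -120$)
$h{\left(z,P \right)} = -8 - 8 P z$ ($h{\left(z,P \right)} = - 8 P z - 8 = -8 - 8 P z$)
$J = 7400$ ($J = \left(-86\right) \left(-8\right) - \left(8 - 6720\right) = 688 + \left(-8 + 6720\right) = 688 + 6712 = 7400$)
$N{\left(\left(-1\right) 82 \right)} + J = 37 + 7400 = 7437$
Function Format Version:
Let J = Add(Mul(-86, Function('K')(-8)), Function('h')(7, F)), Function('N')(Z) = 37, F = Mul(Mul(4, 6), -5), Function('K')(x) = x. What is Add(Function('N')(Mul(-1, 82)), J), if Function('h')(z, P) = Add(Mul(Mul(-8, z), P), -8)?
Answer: 7437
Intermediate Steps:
F = -120 (F = Mul(24, -5) = -120)
Function('h')(z, P) = Add(-8, Mul(-8, P, z)) (Function('h')(z, P) = Add(Mul(-8, P, z), -8) = Add(-8, Mul(-8, P, z)))
J = 7400 (J = Add(Mul(-86, -8), Add(-8, Mul(-8, -120, 7))) = Add(688, Add(-8, 6720)) = Add(688, 6712) = 7400)
Add(Function('N')(Mul(-1, 82)), J) = Add(37, 7400) = 7437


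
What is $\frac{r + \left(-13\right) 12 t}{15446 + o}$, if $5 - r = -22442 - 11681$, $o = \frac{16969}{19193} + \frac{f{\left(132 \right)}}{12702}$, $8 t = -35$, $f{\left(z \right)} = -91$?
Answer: $\frac{8486433902403}{3765786194431} \approx 2.2536$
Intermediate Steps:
$t = - \frac{35}{8}$ ($t = \frac{1}{8} \left(-35\right) = - \frac{35}{8} \approx -4.375$)
$o = \frac{213793675}{243789486}$ ($o = \frac{16969}{19193} - \frac{91}{12702} = \frac{213793675}{243789486} \approx 0.87696$)
$r = 34128$ ($r = 5 - \left(-22442 - 11681\right) = 5 - -34123 = 5 + 34123 = 34128$)
$\frac{r + \left(-13\right) 12 t}{15446 + o} = \frac{34128 + \left(-13\right) 12 \left(- \frac{35}{8}\right)}{15446 + \frac{213793675}{243789486}} = \frac{34128 - - \frac{1365}{2}}{\frac{3765786194431}{243789486}} = \left(34128 + \frac{1365}{2}\right) \frac{243789486}{3765786194431} = \frac{69621}{2} \cdot \frac{243789486}{3765786194431} = \frac{8486433902403}{3765786194431}$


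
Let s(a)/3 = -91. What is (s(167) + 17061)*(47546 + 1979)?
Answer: 831425700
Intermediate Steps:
s(a) = -273 (s(a) = 3*(-91) = -273)
(s(167) + 17061)*(47546 + 1979) = (-273 + 17061)*(47546 + 1979) = 16788*49525 = 831425700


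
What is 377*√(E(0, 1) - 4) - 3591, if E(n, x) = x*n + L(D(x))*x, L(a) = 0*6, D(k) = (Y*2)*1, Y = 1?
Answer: -3591 + 754*I ≈ -3591.0 + 754.0*I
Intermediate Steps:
D(k) = 2 (D(k) = (1*2)*1 = 2*1 = 2)
L(a) = 0
E(n, x) = n*x (E(n, x) = x*n + 0*x = n*x + 0 = n*x)
377*√(E(0, 1) - 4) - 3591 = 377*√(0*1 - 4) - 3591 = 377*√(0 - 4) - 3591 = 377*√(-4) - 3591 = 377*(2*I) - 3591 = 754*I - 3591 = -3591 + 754*I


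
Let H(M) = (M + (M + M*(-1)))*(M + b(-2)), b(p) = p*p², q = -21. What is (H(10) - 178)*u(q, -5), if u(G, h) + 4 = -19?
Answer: 3634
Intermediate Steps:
u(G, h) = -23 (u(G, h) = -4 - 19 = -23)
b(p) = p³
H(M) = M*(-8 + M) (H(M) = (M + (M + M*(-1)))*(M + (-2)³) = (M + (M - M))*(M - 8) = (M + 0)*(-8 + M) = M*(-8 + M))
(H(10) - 178)*u(q, -5) = (10*(-8 + 10) - 178)*(-23) = (10*2 - 178)*(-23) = (20 - 178)*(-23) = -158*(-23) = 3634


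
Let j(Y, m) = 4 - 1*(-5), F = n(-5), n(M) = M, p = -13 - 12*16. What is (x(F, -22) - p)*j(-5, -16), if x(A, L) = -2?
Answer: 1827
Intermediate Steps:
p = -205 (p = -13 - 192 = -205)
F = -5
j(Y, m) = 9 (j(Y, m) = 4 + 5 = 9)
(x(F, -22) - p)*j(-5, -16) = (-2 - 1*(-205))*9 = (-2 + 205)*9 = 203*9 = 1827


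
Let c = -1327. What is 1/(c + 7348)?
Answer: 1/6021 ≈ 0.00016609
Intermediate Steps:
1/(c + 7348) = 1/(-1327 + 7348) = 1/6021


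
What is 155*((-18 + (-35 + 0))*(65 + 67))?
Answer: -1084380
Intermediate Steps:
155*((-18 + (-35 + 0))*(65 + 67)) = 155*((-18 - 35)*132) = 155*(-53*132) = 155*(-6996) = -1084380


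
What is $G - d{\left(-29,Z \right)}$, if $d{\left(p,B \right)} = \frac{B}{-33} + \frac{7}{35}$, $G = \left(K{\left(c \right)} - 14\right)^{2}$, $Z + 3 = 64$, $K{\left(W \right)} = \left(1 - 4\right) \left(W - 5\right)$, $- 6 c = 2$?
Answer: $\frac{932}{165} \approx 5.6485$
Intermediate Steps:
$c = - \frac{1}{3}$ ($c = \left(- \frac{1}{6}\right) 2 = - \frac{1}{3} \approx -0.33333$)
$K{\left(W \right)} = 15 - 3 W$ ($K{\left(W \right)} = - 3 \left(-5 + W\right) = 15 - 3 W$)
$Z = 61$ ($Z = -3 + 64 = 61$)
$G = 4$ ($G = \left(\left(15 - -1\right) - 14\right)^{2} = \left(\left(15 + 1\right) - 14\right)^{2} = \left(16 - 14\right)^{2} = 2^{2} = 4$)
$d{\left(p,B \right)} = \frac{1}{5} - \frac{B}{33}$ ($d{\left(p,B \right)} = B \left(- \frac{1}{33}\right) + 7 \cdot \frac{1}{35} = - \frac{B}{33} + \frac{1}{5} = \frac{1}{5} - \frac{B}{33}$)
$G - d{\left(-29,Z \right)} = 4 - \left(\frac{1}{5} - \frac{61}{33}\right) = 4 - - \frac{272}{165} = 4 + \frac{272}{165} = \frac{932}{165}$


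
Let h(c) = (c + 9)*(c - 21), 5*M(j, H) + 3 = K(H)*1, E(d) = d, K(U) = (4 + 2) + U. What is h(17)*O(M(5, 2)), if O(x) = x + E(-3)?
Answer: 208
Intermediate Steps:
K(U) = 6 + U
M(j, H) = ⅗ + H/5 (M(j, H) = -⅗ + ((6 + H)*1)/5 = -⅗ + (6 + H)/5 = -⅗ + (6/5 + H/5) = ⅗ + H/5)
h(c) = (-21 + c)*(9 + c) (h(c) = (9 + c)*(-21 + c) = (-21 + c)*(9 + c))
O(x) = -3 + x (O(x) = x - 3 = -3 + x)
h(17)*O(M(5, 2)) = (-189 + 17² - 12*17)*(-3 + (⅗ + (⅕)*2)) = (-189 + 289 - 204)*(-3 + (⅗ + ⅖)) = -104*(-3 + 1) = -104*(-2) = 208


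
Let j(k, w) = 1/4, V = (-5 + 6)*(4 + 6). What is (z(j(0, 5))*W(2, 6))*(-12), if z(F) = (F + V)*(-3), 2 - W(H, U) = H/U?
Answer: 615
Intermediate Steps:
W(H, U) = 2 - H/U
V = 10 (V = 1*10 = 10)
j(k, w) = ¼
z(F) = -30 - 3*F (z(F) = (F + 10)*(-3) = (10 + F)*(-3) = -30 - 3*F)
(z(j(0, 5))*W(2, 6))*(-12) = ((-30 - 3*¼)*(2 - 1*2/6))*(-12) = ((-30 - ¾)*(2 - 1*2*⅙))*(-12) = -123*(2 - ⅓)/4*(-12) = -123/4*5/3*(-12) = -205/4*(-12) = 615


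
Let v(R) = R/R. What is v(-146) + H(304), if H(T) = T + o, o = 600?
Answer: 905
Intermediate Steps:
v(R) = 1
H(T) = 600 + T (H(T) = T + 600 = 600 + T)
v(-146) + H(304) = 1 + (600 + 304) = 1 + 904 = 905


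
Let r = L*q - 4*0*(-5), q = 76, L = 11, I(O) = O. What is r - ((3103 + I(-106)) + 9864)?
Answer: -12025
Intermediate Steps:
r = 836 (r = 11*76 - 4*0*(-5) = 836 + 0*(-5) = 836 + 0 = 836)
r - ((3103 + I(-106)) + 9864) = 836 - ((3103 - 106) + 9864) = 836 - (2997 + 9864) = 836 - 1*12861 = 836 - 12861 = -12025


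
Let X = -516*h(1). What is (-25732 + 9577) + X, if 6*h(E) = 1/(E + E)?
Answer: -16198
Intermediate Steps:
h(E) = 1/(12*E) (h(E) = 1/(6*(E + E)) = 1/(6*((2*E))) = (1/(2*E))/6 = 1/(12*E))
X = -43 (X = -43/1 = -43 ≈ -43.000)
(-25732 + 9577) + X = (-25732 + 9577) - 43 = -16155 - 43 = -16198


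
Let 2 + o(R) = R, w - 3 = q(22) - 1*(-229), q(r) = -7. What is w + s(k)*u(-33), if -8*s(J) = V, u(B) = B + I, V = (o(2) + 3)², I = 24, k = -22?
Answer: 1881/8 ≈ 235.13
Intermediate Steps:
w = 225 (w = 3 + (-7 - 1*(-229)) = 3 + (-7 + 229) = 3 + 222 = 225)
o(R) = -2 + R
V = 9 (V = ((-2 + 2) + 3)² = (0 + 3)² = 3² = 9)
u(B) = 24 + B (u(B) = B + 24 = 24 + B)
s(J) = -9/8 (s(J) = -⅛*9 = -9/8)
w + s(k)*u(-33) = 225 - 9*(24 - 33)/8 = 225 - 9/8*(-9) = 225 + 81/8 = 1881/8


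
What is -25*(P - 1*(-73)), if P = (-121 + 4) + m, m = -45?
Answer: 2225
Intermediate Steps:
P = -162 (P = (-121 + 4) - 45 = -117 - 45 = -162)
-25*(P - 1*(-73)) = -25*(-162 - 1*(-73)) = -25*(-162 + 73) = -25*(-89) = 2225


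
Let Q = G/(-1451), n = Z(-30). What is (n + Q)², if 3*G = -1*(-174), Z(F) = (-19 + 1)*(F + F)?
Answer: 2455557948484/2105401 ≈ 1.1663e+6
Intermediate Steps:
Z(F) = -36*F
G = 58 (G = (-1*(-174))/3 = (⅓)*174 = 58)
n = 1080 (n = -36*(-30) = 1080)
Q = -58/1451 (Q = 58/(-1451) = 58*(-1/1451) = -58/1451 ≈ -0.039972)
(n + Q)² = (1080 - 58/1451)² = (1567022/1451)² = 2455557948484/2105401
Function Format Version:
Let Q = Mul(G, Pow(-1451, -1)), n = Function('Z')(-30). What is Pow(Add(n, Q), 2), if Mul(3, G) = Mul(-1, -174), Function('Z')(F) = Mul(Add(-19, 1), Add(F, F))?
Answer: Rational(2455557948484, 2105401) ≈ 1.1663e+6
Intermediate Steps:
Function('Z')(F) = Mul(-36, F) (Function('Z')(F) = Mul(-18, Mul(2, F)) = Mul(-36, F))
G = 58 (G = Mul(Rational(1, 3), Mul(-1, -174)) = Mul(Rational(1, 3), 174) = 58)
n = 1080 (n = Mul(-36, -30) = 1080)
Q = Rational(-58, 1451) (Q = Mul(58, Pow(-1451, -1)) = Mul(58, Rational(-1, 1451)) = Rational(-58, 1451) ≈ -0.039972)
Pow(Add(n, Q), 2) = Pow(Add(1080, Rational(-58, 1451)), 2) = Pow(Rational(1567022, 1451), 2) = Rational(2455557948484, 2105401)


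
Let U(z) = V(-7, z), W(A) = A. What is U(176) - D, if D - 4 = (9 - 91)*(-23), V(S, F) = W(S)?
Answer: -1897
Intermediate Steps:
V(S, F) = S
U(z) = -7
D = 1890 (D = 4 + (9 - 91)*(-23) = 4 - 82*(-23) = 4 + 1886 = 1890)
U(176) - D = -7 - 1*1890 = -7 - 1890 = -1897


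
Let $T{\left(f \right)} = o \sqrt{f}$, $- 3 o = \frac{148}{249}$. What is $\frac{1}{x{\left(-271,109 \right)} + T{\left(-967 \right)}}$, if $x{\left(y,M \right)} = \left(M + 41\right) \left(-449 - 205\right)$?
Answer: $- \frac{13685170725}{1342515253417792} + \frac{27639 i \sqrt{967}}{1342515253417792} \approx -1.0194 \cdot 10^{-5} + 6.402 \cdot 10^{-10} i$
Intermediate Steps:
$o = - \frac{148}{747}$ ($o = - \frac{148 \cdot \frac{1}{249}}{3} = \left(- \frac{1}{3}\right) \frac{148}{249} = - \frac{148}{747} \approx -0.19813$)
$T{\left(f \right)} = - \frac{148 \sqrt{f}}{747}$
$x{\left(y,M \right)} = -26814 - 654 M$ ($x{\left(y,M \right)} = \left(41 + M\right) \left(-654\right) = -26814 - 654 M$)
$\frac{1}{x{\left(-271,109 \right)} + T{\left(-967 \right)}} = \frac{1}{\left(-26814 - 71286\right) - \frac{148 \sqrt{-967}}{747}} = \frac{1}{\left(-26814 - 71286\right) - \frac{148 i \sqrt{967}}{747}} = \frac{1}{-98100 - \frac{148 i \sqrt{967}}{747}}$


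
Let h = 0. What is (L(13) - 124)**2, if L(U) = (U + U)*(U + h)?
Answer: 45796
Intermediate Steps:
L(U) = 2*U**2 (L(U) = (U + U)*(U + 0) = (2*U)*U = 2*U**2)
(L(13) - 124)**2 = (2*13**2 - 124)**2 = (2*169 - 124)**2 = (338 - 124)**2 = 214**2 = 45796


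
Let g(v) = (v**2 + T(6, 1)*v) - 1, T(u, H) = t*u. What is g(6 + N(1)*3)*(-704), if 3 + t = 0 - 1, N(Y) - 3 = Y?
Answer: 76736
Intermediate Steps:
N(Y) = 3 + Y
t = -4 (t = -3 + (0 - 1) = -3 - 1 = -4)
T(u, H) = -4*u
g(v) = -1 + v**2 - 24*v (g(v) = (v**2 + (-4*6)*v) - 1 = (v**2 - 24*v) - 1 = -1 + v**2 - 24*v)
g(6 + N(1)*3)*(-704) = (-1 + (6 + (3 + 1)*3)**2 - 24*(6 + (3 + 1)*3))*(-704) = (-1 + (6 + 4*3)**2 - 24*(6 + 4*3))*(-704) = (-1 + (6 + 12)**2 - 24*(6 + 12))*(-704) = (-1 + 18**2 - 24*18)*(-704) = (-1 + 324 - 432)*(-704) = -109*(-704) = 76736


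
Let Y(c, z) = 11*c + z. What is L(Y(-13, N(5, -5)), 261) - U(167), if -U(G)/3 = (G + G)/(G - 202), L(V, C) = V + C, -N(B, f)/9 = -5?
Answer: 4703/35 ≈ 134.37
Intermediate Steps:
N(B, f) = 45 (N(B, f) = -9*(-5) = 45)
Y(c, z) = z + 11*c
L(V, C) = C + V
U(G) = -6*G/(-202 + G) (U(G) = -3*(G + G)/(G - 202) = -3*2*G/(-202 + G) = -6*G/(-202 + G))
L(Y(-13, N(5, -5)), 261) - U(167) = (261 + (45 + 11*(-13))) - (-6)*167/(-202 + 167) = (261 + (45 - 143)) - (-6)*167/(-35) = (261 - 98) - (-6)*167*(-1)/35 = 163 - 1*1002/35 = 163 - 1002/35 = 4703/35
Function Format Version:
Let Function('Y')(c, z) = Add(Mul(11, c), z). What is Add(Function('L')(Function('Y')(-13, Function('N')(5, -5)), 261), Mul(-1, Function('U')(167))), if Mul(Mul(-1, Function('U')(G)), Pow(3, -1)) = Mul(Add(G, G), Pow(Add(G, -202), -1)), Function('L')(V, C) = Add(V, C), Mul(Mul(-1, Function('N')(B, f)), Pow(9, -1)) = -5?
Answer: Rational(4703, 35) ≈ 134.37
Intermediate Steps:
Function('N')(B, f) = 45 (Function('N')(B, f) = Mul(-9, -5) = 45)
Function('Y')(c, z) = Add(z, Mul(11, c))
Function('L')(V, C) = Add(C, V)
Function('U')(G) = Mul(-6, G, Pow(Add(-202, G), -1)) (Function('U')(G) = Mul(-3, Mul(Add(G, G), Pow(Add(G, -202), -1))) = Mul(-3, Mul(Mul(2, G), Pow(Add(-202, G), -1))) = Mul(-3, Mul(2, G, Pow(Add(-202, G), -1))) = Mul(-6, G, Pow(Add(-202, G), -1)))
Add(Function('L')(Function('Y')(-13, Function('N')(5, -5)), 261), Mul(-1, Function('U')(167))) = Add(Add(261, Add(45, Mul(11, -13))), Mul(-1, Mul(-6, 167, Pow(Add(-202, 167), -1)))) = Add(Add(261, Add(45, -143)), Mul(-1, Mul(-6, 167, Pow(-35, -1)))) = Add(Add(261, -98), Mul(-1, Mul(-6, 167, Rational(-1, 35)))) = Add(163, Mul(-1, Rational(1002, 35))) = Add(163, Rational(-1002, 35)) = Rational(4703, 35)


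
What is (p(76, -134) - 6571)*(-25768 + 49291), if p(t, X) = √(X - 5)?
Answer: -154569633 + 23523*I*√139 ≈ -1.5457e+8 + 2.7733e+5*I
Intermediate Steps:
p(t, X) = √(-5 + X)
(p(76, -134) - 6571)*(-25768 + 49291) = (√(-5 - 134) - 6571)*(-25768 + 49291) = (√(-139) - 6571)*23523 = (I*√139 - 6571)*23523 = (-6571 + I*√139)*23523 = -154569633 + 23523*I*√139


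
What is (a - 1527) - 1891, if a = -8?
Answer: -3426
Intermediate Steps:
(a - 1527) - 1891 = (-8 - 1527) - 1891 = -1535 - 1891 = -3426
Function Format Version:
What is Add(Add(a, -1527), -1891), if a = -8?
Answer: -3426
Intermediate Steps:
Add(Add(a, -1527), -1891) = Add(Add(-8, -1527), -1891) = Add(-1535, -1891) = -3426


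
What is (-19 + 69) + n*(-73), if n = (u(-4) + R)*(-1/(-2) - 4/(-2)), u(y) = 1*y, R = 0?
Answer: 780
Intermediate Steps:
u(y) = y
n = -10 (n = (-4 + 0)*(-1/(-2) - 4/(-2)) = -4*(-1*(-1/2) - 4*(-1/2)) = -4*(1/2 + 2) = -4*5/2 = -10)
(-19 + 69) + n*(-73) = (-19 + 69) - 10*(-73) = 50 + 730 = 780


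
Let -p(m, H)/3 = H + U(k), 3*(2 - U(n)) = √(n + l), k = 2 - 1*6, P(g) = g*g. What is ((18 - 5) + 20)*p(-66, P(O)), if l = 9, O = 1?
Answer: -297 + 33*√5 ≈ -223.21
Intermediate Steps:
P(g) = g²
k = -4 (k = 2 - 6 = -4)
U(n) = 2 - √(9 + n)/3 (U(n) = 2 - √(n + 9)/3 = 2 - √(9 + n)/3)
p(m, H) = -6 + √5 - 3*H (p(m, H) = -3*(H + (2 - √(9 - 4)/3)) = -3*(H + (2 - √5/3)) = -3*(2 + H - √5/3) = -6 + √5 - 3*H)
((18 - 5) + 20)*p(-66, P(O)) = ((18 - 5) + 20)*(-6 + √5 - 3*1²) = (13 + 20)*(-6 + √5 - 3*1) = 33*(-6 + √5 - 3) = 33*(-9 + √5) = -297 + 33*√5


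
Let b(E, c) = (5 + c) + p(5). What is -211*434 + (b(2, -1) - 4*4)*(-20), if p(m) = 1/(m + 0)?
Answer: -91338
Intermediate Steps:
p(m) = 1/m
b(E, c) = 26/5 + c (b(E, c) = (5 + c) + 1/5 = 26/5 + c)
-211*434 + (b(2, -1) - 4*4)*(-20) = -211*434 + ((26/5 - 1) - 4*4)*(-20) = -91574 + (21/5 - 16)*(-20) = -91574 - 59/5*(-20) = -91574 + 236 = -91338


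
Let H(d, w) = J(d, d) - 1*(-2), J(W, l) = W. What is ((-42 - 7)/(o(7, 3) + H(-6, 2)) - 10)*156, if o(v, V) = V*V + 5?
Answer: -11622/5 ≈ -2324.4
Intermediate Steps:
o(v, V) = 5 + V**2 (o(v, V) = V**2 + 5 = 5 + V**2)
H(d, w) = 2 + d (H(d, w) = d - 1*(-2) = d + 2 = 2 + d)
((-42 - 7)/(o(7, 3) + H(-6, 2)) - 10)*156 = ((-42 - 7)/((5 + 3**2) + (2 - 6)) - 10)*156 = (-49/((5 + 9) - 4) - 10)*156 = (-49/(14 - 4) - 10)*156 = (-49/10 - 10)*156 = -149/10*156 = -11622/5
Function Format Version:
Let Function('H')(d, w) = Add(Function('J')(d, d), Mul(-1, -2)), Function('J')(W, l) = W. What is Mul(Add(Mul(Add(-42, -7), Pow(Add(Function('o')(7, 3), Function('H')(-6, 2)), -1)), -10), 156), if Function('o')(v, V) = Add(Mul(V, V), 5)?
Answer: Rational(-11622, 5) ≈ -2324.4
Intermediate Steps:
Function('o')(v, V) = Add(5, Pow(V, 2)) (Function('o')(v, V) = Add(Pow(V, 2), 5) = Add(5, Pow(V, 2)))
Function('H')(d, w) = Add(2, d) (Function('H')(d, w) = Add(d, Mul(-1, -2)) = Add(d, 2) = Add(2, d))
Mul(Add(Mul(Add(-42, -7), Pow(Add(Function('o')(7, 3), Function('H')(-6, 2)), -1)), -10), 156) = Mul(Add(Mul(Add(-42, -7), Pow(Add(Add(5, Pow(3, 2)), Add(2, -6)), -1)), -10), 156) = Mul(Add(Mul(-49, Pow(Add(Add(5, 9), -4), -1)), -10), 156) = Mul(Add(Mul(-49, Pow(Add(14, -4), -1)), -10), 156) = Mul(Add(Mul(-49, Pow(10, -1)), -10), 156) = Mul(Add(Mul(-49, Rational(1, 10)), -10), 156) = Mul(Add(Rational(-49, 10), -10), 156) = Mul(Rational(-149, 10), 156) = Rational(-11622, 5)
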